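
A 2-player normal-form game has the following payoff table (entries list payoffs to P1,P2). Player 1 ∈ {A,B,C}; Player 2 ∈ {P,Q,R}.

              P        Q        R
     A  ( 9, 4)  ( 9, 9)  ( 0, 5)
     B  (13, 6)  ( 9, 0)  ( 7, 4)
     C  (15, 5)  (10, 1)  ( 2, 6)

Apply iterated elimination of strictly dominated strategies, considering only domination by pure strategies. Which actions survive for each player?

P1 drop A (C beats it: P:15>9 Q:10>9 R:2>0)
P2 drop Q (P beats it: B:6>0 C:5>1)
P1→{B,C} P2→{P,R}

Remaining: P1:{B,C} P2:{P,R}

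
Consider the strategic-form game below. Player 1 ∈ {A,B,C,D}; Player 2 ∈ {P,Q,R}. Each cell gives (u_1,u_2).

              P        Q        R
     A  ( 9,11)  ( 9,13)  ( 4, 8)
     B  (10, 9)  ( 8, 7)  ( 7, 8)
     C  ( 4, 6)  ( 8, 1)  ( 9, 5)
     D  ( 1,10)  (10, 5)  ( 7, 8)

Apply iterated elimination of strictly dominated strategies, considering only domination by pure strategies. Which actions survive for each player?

Survivors P1:{A,B,D} P2:{P,Q}

P2 drop R (P beats it: A:11>8 B:9>8 C:6>5 D:10>8)
P1 drop C (A beats it: P:9>4 Q:9>8)
P1→{A,B,D} P2→{P,Q}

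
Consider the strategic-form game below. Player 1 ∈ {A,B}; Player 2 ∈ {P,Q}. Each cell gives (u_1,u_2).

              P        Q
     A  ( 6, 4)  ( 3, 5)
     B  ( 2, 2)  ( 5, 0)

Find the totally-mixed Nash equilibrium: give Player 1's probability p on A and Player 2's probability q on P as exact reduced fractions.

P1 mixes 2/3 on A; P2 mixes 1/3 on P

P1 indiff ⇒ q·6+(1-q)·3 = q·2+(1-q)·5 ⇒ q(4) = (1-q)(2) ⇒ q = 1/3
P2 indiff ⇒ p·4+(1-p)·2 = p·5+(1-p)·0 ⇒ p(-1) = (1-p)(-2) ⇒ p = 2/3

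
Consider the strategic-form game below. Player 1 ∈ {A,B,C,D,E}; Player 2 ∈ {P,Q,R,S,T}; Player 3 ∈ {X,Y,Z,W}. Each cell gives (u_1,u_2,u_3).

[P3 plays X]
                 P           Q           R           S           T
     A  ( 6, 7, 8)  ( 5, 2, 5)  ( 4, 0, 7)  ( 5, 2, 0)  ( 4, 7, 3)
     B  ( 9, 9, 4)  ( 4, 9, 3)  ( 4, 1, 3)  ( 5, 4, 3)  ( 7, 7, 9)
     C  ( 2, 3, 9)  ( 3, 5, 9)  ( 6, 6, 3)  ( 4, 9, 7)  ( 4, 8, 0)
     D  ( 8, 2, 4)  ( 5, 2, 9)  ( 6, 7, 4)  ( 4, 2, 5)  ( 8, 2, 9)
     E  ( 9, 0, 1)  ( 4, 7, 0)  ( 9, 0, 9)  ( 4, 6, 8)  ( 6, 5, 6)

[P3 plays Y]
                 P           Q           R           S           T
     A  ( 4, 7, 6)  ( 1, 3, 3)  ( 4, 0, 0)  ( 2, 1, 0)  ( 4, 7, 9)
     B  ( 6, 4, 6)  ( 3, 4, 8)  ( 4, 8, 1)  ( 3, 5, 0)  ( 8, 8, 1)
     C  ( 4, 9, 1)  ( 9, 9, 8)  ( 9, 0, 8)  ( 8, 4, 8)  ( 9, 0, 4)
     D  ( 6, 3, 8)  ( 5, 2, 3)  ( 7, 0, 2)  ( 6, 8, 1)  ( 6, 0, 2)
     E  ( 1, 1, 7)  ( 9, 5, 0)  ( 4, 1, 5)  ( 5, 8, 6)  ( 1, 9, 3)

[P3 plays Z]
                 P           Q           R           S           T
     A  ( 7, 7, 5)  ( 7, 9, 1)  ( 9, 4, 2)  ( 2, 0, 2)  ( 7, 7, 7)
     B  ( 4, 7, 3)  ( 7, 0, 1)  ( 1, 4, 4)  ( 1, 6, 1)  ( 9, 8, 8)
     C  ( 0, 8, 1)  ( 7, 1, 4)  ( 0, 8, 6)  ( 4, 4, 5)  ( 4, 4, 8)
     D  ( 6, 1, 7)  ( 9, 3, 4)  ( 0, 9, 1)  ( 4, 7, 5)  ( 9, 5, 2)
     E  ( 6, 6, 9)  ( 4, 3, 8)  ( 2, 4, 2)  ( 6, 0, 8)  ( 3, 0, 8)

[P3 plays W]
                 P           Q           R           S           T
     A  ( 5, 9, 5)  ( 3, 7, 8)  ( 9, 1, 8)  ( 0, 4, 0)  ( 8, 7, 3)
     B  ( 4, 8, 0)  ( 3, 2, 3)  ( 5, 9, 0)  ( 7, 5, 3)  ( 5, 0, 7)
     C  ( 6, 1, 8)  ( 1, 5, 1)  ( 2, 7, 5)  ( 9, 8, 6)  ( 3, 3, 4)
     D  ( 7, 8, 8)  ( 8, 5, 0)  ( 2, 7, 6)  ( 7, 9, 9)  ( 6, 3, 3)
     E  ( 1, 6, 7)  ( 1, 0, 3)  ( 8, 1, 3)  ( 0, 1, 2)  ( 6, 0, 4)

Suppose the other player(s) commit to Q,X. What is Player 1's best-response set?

P1 best: {A,D}

u_1(A vs Q,X) = 5
u_1(B vs Q,X) = 4
u_1(C vs Q,X) = 3
u_1(D vs Q,X) = 5
u_1(E vs Q,X) = 4
max payoff 5 at {A,D}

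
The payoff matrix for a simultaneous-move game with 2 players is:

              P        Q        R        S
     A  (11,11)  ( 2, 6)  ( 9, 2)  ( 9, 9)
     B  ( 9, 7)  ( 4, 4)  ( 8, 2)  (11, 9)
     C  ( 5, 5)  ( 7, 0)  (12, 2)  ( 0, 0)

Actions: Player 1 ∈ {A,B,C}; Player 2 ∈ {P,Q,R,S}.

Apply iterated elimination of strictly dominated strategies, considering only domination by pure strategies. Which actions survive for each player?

IESDS → P1:{A,B} P2:{P,S}

P2 drop Q (P beats it: A:11>6 B:7>4 C:5>0)
P2 drop R (P beats it: A:11>2 B:7>2 C:5>2)
P1 drop C (A beats it: P:11>5 S:9>0)
P1→{A,B} P2→{P,S}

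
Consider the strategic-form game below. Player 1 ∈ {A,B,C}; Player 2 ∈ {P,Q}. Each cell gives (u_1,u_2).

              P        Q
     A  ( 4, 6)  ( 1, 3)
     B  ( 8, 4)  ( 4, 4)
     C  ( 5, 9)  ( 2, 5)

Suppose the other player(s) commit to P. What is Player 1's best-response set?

u_1(A vs P) = 4
u_1(B vs P) = 8
u_1(C vs P) = 5
max payoff 8 at {B}

argmax u_1 = {B}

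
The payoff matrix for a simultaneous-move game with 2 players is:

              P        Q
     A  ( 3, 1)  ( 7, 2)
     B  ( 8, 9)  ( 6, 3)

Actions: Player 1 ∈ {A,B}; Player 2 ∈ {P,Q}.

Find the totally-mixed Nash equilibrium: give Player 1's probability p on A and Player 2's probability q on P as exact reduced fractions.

P1 mixes 6/7 on A; P2 mixes 1/6 on P

P1 indiff ⇒ q·3+(1-q)·7 = q·8+(1-q)·6 ⇒ q(-5) = (1-q)(-1) ⇒ q = 1/6
P2 indiff ⇒ p·1+(1-p)·9 = p·2+(1-p)·3 ⇒ p(-1) = (1-p)(-6) ⇒ p = 6/7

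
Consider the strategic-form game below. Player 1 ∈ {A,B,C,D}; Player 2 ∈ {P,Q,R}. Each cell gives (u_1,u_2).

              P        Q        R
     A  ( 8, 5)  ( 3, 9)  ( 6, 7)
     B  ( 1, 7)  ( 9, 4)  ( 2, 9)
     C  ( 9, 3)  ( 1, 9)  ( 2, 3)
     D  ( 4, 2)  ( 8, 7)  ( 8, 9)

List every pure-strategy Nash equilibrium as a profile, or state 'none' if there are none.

(A,P): not NE [P1→C gives 9>8; P2→Q gives 9>5]
(A,Q): not NE [P1→B gives 9>3]
(A,R): not NE [P1→D gives 8>6; P2→Q gives 9>7]
(B,P): not NE [P1→C gives 9>1; P2→R gives 9>7]
(B,Q): not NE [P2→R gives 9>4]
(B,R): not NE [P1→D gives 8>2]
(C,P): not NE [P2→Q gives 9>3]
(C,Q): not NE [P1→B gives 9>1]
(C,R): not NE [P1→D gives 8>2; P2→Q gives 9>3]
(D,P): not NE [P1→C gives 9>4; P2→R gives 9>2]
(D,Q): not NE [P1→B gives 9>8; P2→R gives 9>7]
(D,R): NE

PSNE = {(D,R)}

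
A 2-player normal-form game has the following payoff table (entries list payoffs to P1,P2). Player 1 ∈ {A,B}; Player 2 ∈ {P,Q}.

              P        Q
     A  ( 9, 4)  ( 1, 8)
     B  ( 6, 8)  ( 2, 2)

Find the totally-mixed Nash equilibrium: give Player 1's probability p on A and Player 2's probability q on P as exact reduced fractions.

P1 mixes 3/5 on A; P2 mixes 1/4 on P

P1 indiff ⇒ q·9+(1-q)·1 = q·6+(1-q)·2 ⇒ q(3) = (1-q)(1) ⇒ q = 1/4
P2 indiff ⇒ p·4+(1-p)·8 = p·8+(1-p)·2 ⇒ p(-4) = (1-p)(-6) ⇒ p = 3/5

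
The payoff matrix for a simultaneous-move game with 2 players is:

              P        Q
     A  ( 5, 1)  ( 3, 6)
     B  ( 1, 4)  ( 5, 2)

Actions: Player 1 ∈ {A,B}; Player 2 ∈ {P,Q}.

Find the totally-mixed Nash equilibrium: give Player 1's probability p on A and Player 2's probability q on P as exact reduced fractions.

P1 mixes 2/7 on A; P2 mixes 1/3 on P

P1 indiff ⇒ q·5+(1-q)·3 = q·1+(1-q)·5 ⇒ q(4) = (1-q)(2) ⇒ q = 1/3
P2 indiff ⇒ p·1+(1-p)·4 = p·6+(1-p)·2 ⇒ p(-5) = (1-p)(-2) ⇒ p = 2/7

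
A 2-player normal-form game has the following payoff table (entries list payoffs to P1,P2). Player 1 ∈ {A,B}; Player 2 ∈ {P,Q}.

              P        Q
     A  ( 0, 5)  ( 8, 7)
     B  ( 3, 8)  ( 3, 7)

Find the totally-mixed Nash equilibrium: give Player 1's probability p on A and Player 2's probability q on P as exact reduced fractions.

P1 indiff ⇒ q·0+(1-q)·8 = q·3+(1-q)·3 ⇒ q(-3) = (1-q)(-5) ⇒ q = 5/8
P2 indiff ⇒ p·5+(1-p)·8 = p·7+(1-p)·7 ⇒ p(-2) = (1-p)(-1) ⇒ p = 1/3

(p,q) = (1/3, 5/8)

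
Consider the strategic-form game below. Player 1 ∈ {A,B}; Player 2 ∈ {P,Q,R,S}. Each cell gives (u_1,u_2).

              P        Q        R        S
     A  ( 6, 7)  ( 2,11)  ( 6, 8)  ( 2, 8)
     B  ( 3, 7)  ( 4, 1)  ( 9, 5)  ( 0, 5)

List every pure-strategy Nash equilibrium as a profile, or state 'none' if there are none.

Equilibria: none

(A,P): not NE [P2→Q gives 11>7]
(A,Q): not NE [P1→B gives 4>2]
(A,R): not NE [P1→B gives 9>6; P2→Q gives 11>8]
(A,S): not NE [P2→Q gives 11>8]
(B,P): not NE [P1→A gives 6>3]
(B,Q): not NE [P2→P gives 7>1]
(B,R): not NE [P2→P gives 7>5]
(B,S): not NE [P1→A gives 2>0; P2→P gives 7>5]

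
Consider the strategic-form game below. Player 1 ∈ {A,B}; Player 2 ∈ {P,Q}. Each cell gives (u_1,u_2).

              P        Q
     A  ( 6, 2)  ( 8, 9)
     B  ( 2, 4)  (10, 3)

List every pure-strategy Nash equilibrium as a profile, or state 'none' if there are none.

(A,P): not NE [P2→Q gives 9>2]
(A,Q): not NE [P1→B gives 10>8]
(B,P): not NE [P1→A gives 6>2]
(B,Q): not NE [P2→P gives 4>3]

Equilibria: none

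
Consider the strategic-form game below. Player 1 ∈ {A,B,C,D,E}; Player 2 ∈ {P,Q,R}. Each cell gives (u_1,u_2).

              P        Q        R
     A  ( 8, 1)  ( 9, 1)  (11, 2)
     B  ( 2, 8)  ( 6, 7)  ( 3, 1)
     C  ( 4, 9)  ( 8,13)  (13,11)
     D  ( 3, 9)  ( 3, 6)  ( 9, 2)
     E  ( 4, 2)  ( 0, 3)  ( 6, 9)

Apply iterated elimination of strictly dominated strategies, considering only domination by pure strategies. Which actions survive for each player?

IESDS → P1:{A,C} P2:{Q,R}

P1 drop B (A beats it: P:8>2 Q:9>6 R:11>3)
P1 drop D (A beats it: P:8>3 Q:9>3 R:11>9)
P1 drop E (A beats it: P:8>4 Q:9>0 R:11>6)
P2 drop P (R beats it: A:2>1 C:11>9)
P1→{A,C} P2→{Q,R}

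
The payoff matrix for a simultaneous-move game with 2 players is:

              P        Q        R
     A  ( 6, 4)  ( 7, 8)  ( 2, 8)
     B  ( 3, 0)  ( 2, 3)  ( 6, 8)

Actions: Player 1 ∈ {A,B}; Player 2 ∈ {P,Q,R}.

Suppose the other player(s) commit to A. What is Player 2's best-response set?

u_2(P vs A) = 4
u_2(Q vs A) = 8
u_2(R vs A) = 8
max payoff 8 at {Q,R}

BR_2 = {Q,R}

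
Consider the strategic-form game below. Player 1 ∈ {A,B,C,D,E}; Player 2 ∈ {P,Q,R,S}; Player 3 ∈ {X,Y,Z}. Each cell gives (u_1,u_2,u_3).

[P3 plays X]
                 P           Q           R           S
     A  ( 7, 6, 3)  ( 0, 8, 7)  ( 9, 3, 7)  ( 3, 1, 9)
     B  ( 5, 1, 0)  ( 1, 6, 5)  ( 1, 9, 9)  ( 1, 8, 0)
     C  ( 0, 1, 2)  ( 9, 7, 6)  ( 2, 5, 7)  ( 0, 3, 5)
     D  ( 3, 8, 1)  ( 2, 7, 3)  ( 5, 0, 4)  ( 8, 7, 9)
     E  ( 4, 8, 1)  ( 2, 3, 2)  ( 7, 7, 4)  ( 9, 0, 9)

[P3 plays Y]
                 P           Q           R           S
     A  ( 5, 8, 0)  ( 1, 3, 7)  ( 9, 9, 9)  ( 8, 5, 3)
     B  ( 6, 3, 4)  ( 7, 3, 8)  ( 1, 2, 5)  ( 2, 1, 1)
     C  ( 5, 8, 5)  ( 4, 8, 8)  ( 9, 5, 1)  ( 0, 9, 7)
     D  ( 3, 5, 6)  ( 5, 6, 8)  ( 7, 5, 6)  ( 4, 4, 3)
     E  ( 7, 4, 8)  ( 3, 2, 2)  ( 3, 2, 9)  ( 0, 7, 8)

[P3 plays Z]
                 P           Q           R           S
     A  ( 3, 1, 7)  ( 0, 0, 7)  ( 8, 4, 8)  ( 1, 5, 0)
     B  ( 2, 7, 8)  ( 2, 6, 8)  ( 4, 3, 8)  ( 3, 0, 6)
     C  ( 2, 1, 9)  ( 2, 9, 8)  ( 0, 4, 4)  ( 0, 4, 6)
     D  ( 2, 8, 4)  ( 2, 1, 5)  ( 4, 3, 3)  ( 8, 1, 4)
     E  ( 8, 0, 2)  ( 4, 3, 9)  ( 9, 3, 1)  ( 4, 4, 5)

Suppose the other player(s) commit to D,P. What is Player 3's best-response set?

u_3(X vs D,P) = 1
u_3(Y vs D,P) = 6
u_3(Z vs D,P) = 4
max payoff 6 at {Y}

argmax u_3 = {Y}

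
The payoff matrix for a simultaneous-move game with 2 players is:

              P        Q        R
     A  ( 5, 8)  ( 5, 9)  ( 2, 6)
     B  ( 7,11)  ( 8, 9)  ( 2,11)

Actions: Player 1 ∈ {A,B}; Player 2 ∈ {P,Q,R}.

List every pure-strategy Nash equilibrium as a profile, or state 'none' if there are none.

(A,P): not NE [P1→B gives 7>5; P2→Q gives 9>8]
(A,Q): not NE [P1→B gives 8>5]
(A,R): not NE [P2→Q gives 9>6]
(B,P): NE
(B,Q): not NE [P2→R gives 11>9]
(B,R): NE

Nash profiles: (B,P), (B,R)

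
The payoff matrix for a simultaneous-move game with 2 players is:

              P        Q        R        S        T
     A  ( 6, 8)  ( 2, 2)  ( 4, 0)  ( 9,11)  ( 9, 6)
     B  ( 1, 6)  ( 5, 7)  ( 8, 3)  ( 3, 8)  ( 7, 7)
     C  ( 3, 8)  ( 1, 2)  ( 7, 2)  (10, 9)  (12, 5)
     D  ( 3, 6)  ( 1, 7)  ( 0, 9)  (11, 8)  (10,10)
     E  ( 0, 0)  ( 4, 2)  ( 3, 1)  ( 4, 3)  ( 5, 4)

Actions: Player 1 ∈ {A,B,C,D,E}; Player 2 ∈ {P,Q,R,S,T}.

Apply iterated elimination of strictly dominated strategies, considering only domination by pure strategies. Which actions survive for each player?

P2 drop P (S beats it: A:11>8 B:8>6 C:9>8 D:8>6 E:3>0)
P2 drop Q (S beats it: A:11>2 B:8>7 C:9>2 D:8>7 E:3>2)
P1 drop A (C beats it: R:7>4 S:10>9 T:12>9)
P1 drop E (C beats it: R:7>3 S:10>4 T:12>5)
P2 drop R (T beats it: B:7>3 C:5>2 D:10>9)
P1 drop B (C beats it: S:10>3 T:12>7)
P1→{C,D} P2→{S,T}

IESDS → P1:{C,D} P2:{S,T}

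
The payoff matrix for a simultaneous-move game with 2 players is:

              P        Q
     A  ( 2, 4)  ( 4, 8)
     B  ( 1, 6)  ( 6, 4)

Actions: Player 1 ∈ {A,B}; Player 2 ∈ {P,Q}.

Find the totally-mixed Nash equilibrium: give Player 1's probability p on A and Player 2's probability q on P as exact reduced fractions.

p=1/3, q=2/3

P1 indiff ⇒ q·2+(1-q)·4 = q·1+(1-q)·6 ⇒ q(1) = (1-q)(2) ⇒ q = 2/3
P2 indiff ⇒ p·4+(1-p)·6 = p·8+(1-p)·4 ⇒ p(-4) = (1-p)(-2) ⇒ p = 1/3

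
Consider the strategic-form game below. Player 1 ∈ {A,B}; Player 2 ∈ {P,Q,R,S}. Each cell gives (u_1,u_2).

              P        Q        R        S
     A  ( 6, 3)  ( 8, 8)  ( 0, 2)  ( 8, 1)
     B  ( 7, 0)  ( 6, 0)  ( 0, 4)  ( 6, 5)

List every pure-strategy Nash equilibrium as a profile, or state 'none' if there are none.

PSNE = {(A,Q)}

(A,P): not NE [P1→B gives 7>6; P2→Q gives 8>3]
(A,Q): NE
(A,R): not NE [P2→Q gives 8>2]
(A,S): not NE [P2→Q gives 8>1]
(B,P): not NE [P2→S gives 5>0]
(B,Q): not NE [P1→A gives 8>6; P2→S gives 5>0]
(B,R): not NE [P2→S gives 5>4]
(B,S): not NE [P1→A gives 8>6]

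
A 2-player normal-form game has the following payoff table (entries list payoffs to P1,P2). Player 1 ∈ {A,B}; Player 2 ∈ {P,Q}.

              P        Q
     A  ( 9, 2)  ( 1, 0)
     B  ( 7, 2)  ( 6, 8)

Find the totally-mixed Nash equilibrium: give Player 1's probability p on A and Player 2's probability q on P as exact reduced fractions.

P1 indiff ⇒ q·9+(1-q)·1 = q·7+(1-q)·6 ⇒ q(2) = (1-q)(5) ⇒ q = 5/7
P2 indiff ⇒ p·2+(1-p)·2 = p·0+(1-p)·8 ⇒ p(2) = (1-p)(6) ⇒ p = 3/4

p=3/4, q=5/7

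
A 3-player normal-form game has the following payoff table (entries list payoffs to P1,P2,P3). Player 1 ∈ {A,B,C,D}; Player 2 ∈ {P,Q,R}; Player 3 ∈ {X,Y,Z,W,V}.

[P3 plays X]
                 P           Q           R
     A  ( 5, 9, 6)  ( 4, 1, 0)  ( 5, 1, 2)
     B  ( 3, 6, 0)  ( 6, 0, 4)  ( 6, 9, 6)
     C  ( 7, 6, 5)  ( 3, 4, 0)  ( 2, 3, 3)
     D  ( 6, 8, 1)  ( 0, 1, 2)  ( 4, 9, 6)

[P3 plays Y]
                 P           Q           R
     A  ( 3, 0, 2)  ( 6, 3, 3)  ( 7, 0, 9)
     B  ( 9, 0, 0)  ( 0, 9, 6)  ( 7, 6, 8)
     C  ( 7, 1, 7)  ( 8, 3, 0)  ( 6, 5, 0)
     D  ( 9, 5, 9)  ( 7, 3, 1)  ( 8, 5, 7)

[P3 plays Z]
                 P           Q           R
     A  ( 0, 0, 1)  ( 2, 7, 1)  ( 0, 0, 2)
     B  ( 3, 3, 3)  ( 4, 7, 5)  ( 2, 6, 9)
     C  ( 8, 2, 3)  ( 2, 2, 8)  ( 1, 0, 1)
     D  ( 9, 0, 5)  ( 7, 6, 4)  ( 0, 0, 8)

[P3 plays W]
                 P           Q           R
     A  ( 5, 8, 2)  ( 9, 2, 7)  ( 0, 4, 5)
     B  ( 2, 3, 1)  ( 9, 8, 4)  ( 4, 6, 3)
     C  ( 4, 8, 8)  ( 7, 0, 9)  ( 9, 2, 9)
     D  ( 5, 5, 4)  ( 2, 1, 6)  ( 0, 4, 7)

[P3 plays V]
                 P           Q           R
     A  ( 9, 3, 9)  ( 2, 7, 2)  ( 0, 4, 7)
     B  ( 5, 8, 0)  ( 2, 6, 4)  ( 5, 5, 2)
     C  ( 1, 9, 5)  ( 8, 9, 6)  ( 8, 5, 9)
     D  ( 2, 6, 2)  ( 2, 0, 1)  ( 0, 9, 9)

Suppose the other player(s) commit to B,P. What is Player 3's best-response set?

argmax u_3 = {Z}

u_3(X vs B,P) = 0
u_3(Y vs B,P) = 0
u_3(Z vs B,P) = 3
u_3(W vs B,P) = 1
u_3(V vs B,P) = 0
max payoff 3 at {Z}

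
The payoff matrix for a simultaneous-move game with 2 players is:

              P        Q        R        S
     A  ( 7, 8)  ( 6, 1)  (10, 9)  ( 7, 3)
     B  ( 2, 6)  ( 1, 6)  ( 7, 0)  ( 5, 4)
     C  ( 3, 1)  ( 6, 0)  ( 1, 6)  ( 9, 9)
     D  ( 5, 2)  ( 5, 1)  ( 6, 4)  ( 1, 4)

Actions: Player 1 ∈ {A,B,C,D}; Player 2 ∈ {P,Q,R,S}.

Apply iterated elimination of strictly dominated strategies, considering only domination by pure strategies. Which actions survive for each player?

P1 drop B (A beats it: P:7>2 Q:6>1 R:10>7 S:7>5)
P1 drop D (A beats it: P:7>5 Q:6>5 R:10>6 S:7>1)
P2 drop P (R beats it: A:9>8 C:6>1)
P2 drop Q (R beats it: A:9>1 C:6>0)
P1→{A,C} P2→{R,S}

Remaining: P1:{A,C} P2:{R,S}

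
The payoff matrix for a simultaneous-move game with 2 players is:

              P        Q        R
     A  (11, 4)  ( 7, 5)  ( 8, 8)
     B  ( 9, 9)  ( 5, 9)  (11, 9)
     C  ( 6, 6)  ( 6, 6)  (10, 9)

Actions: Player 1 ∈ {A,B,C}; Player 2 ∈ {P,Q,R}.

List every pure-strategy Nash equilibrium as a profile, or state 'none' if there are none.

(A,P): not NE [P2→R gives 8>4]
(A,Q): not NE [P2→R gives 8>5]
(A,R): not NE [P1→B gives 11>8]
(B,P): not NE [P1→A gives 11>9]
(B,Q): not NE [P1→A gives 7>5]
(B,R): NE
(C,P): not NE [P1→A gives 11>6; P2→R gives 9>6]
(C,Q): not NE [P1→A gives 7>6; P2→R gives 9>6]
(C,R): not NE [P1→B gives 11>10]

PSNE = {(B,R)}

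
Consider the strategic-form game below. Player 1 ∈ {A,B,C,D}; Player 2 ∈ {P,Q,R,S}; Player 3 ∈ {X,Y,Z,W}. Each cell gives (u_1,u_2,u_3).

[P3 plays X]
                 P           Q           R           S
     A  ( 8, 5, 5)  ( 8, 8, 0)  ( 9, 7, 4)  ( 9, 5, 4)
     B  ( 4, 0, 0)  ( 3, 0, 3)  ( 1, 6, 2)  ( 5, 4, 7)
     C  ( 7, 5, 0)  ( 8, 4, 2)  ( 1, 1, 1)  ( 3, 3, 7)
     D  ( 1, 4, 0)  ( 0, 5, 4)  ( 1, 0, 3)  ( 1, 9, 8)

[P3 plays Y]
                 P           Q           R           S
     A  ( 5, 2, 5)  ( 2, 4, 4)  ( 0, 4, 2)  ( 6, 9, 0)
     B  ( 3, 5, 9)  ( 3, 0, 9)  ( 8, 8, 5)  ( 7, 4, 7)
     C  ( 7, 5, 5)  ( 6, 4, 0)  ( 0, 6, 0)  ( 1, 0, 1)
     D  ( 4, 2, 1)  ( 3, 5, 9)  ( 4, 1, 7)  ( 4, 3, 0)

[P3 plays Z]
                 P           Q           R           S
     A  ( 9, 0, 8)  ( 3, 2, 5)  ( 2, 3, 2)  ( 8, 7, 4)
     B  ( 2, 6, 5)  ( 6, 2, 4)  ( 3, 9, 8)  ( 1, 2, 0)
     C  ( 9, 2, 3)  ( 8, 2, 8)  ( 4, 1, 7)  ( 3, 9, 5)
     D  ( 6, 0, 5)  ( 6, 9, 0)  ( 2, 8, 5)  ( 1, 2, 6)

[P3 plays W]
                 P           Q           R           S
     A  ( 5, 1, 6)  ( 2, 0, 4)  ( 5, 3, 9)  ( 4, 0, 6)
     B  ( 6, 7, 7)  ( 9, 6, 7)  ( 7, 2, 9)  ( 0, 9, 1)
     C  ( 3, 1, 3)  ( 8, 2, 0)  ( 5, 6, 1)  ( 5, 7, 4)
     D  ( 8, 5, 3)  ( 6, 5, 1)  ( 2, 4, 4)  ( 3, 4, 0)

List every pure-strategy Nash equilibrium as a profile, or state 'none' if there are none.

No pure NE.

(A,P,X): not NE [P2→Q gives 8>5; P3→Z gives 8>5]
(A,P,Y): not NE [P1→C gives 7>5; P2→S gives 9>2; P3→Z gives 8>5]
(A,P,Z): not NE [P2→S gives 7>0]
(A,P,W): not NE [P1→D gives 8>5; P2→R gives 3>1; P3→Z gives 8>6]
(A,Q,X): not NE [P3→Z gives 5>0]
(A,Q,Y): not NE [P1→C gives 6>2; P2→S gives 9>4; P3→Z gives 5>4]
(A,Q,Z): not NE [P1→C gives 8>3; P2→S gives 7>2]
(A,Q,W): not NE [P1→B gives 9>2; P2→R gives 3>0; P3→Z gives 5>4]
(A,R,X): not NE [P2→Q gives 8>7; P3→W gives 9>4]
(A,R,Y): not NE [P1→B gives 8>0; P2→S gives 9>4; P3→W gives 9>2]
(A,R,Z): not NE [P1→C gives 4>2; P2→S gives 7>3; P3→W gives 9>2]
(A,R,W): not NE [P1→B gives 7>5]
(A,S,X): not NE [P2→Q gives 8>5; P3→W gives 6>4]
(A,S,Y): not NE [P1→B gives 7>6; P3→W gives 6>0]
(A,S,Z): not NE [P3→W gives 6>4]
(A,S,W): not NE [P1→C gives 5>4; P2→R gives 3>0]
(B,P,X): not NE [P1→A gives 8>4; P2→R gives 6>0; P3→Y gives 9>0]
(B,P,Y): not NE [P1→C gives 7>3; P2→R gives 8>5]
(B,P,Z): not NE [P1→C gives 9>2; P2→R gives 9>6; P3→Y gives 9>5]
(B,P,W): not NE [P1→D gives 8>6; P2→S gives 9>7; P3→Y gives 9>7]
(B,Q,X): not NE [P1→C gives 8>3; P2→R gives 6>0; P3→Y gives 9>3]
(B,Q,Y): not NE [P1→C gives 6>3; P2→R gives 8>0]
(B,Q,Z): not NE [P1→C gives 8>6; P2→R gives 9>2; P3→Y gives 9>4]
(B,Q,W): not NE [P2→S gives 9>6; P3→Y gives 9>7]
(B,R,X): not NE [P1→A gives 9>1; P3→W gives 9>2]
(B,R,Y): not NE [P3→W gives 9>5]
(B,R,Z): not NE [P1→C gives 4>3; P3→W gives 9>8]
(B,R,W): not NE [P2→S gives 9>2]
(B,S,X): not NE [P1→A gives 9>5; P2→R gives 6>4]
(B,S,Y): not NE [P2→R gives 8>4]
(B,S,Z): not NE [P1→A gives 8>1; P2→R gives 9>2; P3→Y gives 7>0]
(B,S,W): not NE [P1→C gives 5>0; P3→Y gives 7>1]
(C,P,X): not NE [P1→A gives 8>7; P3→Y gives 5>0]
(C,P,Y): not NE [P2→R gives 6>5]
(C,P,Z): not NE [P2→S gives 9>2; P3→Y gives 5>3]
(C,P,W): not NE [P1→D gives 8>3; P2→S gives 7>1; P3→Y gives 5>3]
(C,Q,X): not NE [P2→P gives 5>4; P3→Z gives 8>2]
(C,Q,Y): not NE [P2→R gives 6>4; P3→Z gives 8>0]
(C,Q,Z): not NE [P2→S gives 9>2]
(C,Q,W): not NE [P1→B gives 9>8; P2→S gives 7>2; P3→Z gives 8>0]
(C,R,X): not NE [P1→A gives 9>1; P2→P gives 5>1; P3→Z gives 7>1]
(C,R,Y): not NE [P1→B gives 8>0; P3→Z gives 7>0]
(C,R,Z): not NE [P2→S gives 9>1]
(C,R,W): not NE [P1→B gives 7>5; P2→S gives 7>6; P3→Z gives 7>1]
(C,S,X): not NE [P1→A gives 9>3; P2→P gives 5>3]
(C,S,Y): not NE [P1→B gives 7>1; P2→R gives 6>0; P3→X gives 7>1]
(C,S,Z): not NE [P1→A gives 8>3; P3→X gives 7>5]
(C,S,W): not NE [P3→X gives 7>4]
(D,P,X): not NE [P1→A gives 8>1; P2→S gives 9>4; P3→Z gives 5>0]
(D,P,Y): not NE [P1→C gives 7>4; P2→Q gives 5>2; P3→Z gives 5>1]
(D,P,Z): not NE [P1→C gives 9>6; P2→Q gives 9>0]
(D,P,W): not NE [P3→Z gives 5>3]
(D,Q,X): not NE [P1→C gives 8>0; P2→S gives 9>5; P3→Y gives 9>4]
(D,Q,Y): not NE [P1→C gives 6>3]
(D,Q,Z): not NE [P1→C gives 8>6; P3→Y gives 9>0]
(D,Q,W): not NE [P1→B gives 9>6; P3→Y gives 9>1]
(D,R,X): not NE [P1→A gives 9>1; P2→S gives 9>0; P3→Y gives 7>3]
(D,R,Y): not NE [P1→B gives 8>4; P2→Q gives 5>1]
(D,R,Z): not NE [P1→C gives 4>2; P2→Q gives 9>8; P3→Y gives 7>5]
(D,R,W): not NE [P1→B gives 7>2; P2→Q gives 5>4; P3→Y gives 7>4]
(D,S,X): not NE [P1→A gives 9>1]
(D,S,Y): not NE [P1→B gives 7>4; P2→Q gives 5>3; P3→X gives 8>0]
(D,S,Z): not NE [P1→A gives 8>1; P2→Q gives 9>2; P3→X gives 8>6]
(D,S,W): not NE [P1→C gives 5>3; P2→Q gives 5>4; P3→X gives 8>0]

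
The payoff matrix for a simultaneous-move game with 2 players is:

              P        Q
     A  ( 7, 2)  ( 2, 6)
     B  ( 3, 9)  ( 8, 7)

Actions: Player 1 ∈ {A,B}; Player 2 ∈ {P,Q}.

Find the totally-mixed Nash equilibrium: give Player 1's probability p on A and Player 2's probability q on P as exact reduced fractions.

P1 indiff ⇒ q·7+(1-q)·2 = q·3+(1-q)·8 ⇒ q(4) = (1-q)(6) ⇒ q = 3/5
P2 indiff ⇒ p·2+(1-p)·9 = p·6+(1-p)·7 ⇒ p(-4) = (1-p)(-2) ⇒ p = 1/3

p=1/3, q=3/5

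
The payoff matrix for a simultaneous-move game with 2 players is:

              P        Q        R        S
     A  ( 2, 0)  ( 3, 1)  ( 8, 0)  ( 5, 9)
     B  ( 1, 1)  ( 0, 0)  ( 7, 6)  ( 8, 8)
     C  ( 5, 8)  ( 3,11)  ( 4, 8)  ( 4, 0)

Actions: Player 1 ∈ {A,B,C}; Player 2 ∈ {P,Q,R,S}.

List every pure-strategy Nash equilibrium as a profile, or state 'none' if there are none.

NE set: (B,S), (C,Q)

(A,P): not NE [P1→C gives 5>2; P2→S gives 9>0]
(A,Q): not NE [P2→S gives 9>1]
(A,R): not NE [P2→S gives 9>0]
(A,S): not NE [P1→B gives 8>5]
(B,P): not NE [P1→C gives 5>1; P2→S gives 8>1]
(B,Q): not NE [P1→C gives 3>0; P2→S gives 8>0]
(B,R): not NE [P1→A gives 8>7; P2→S gives 8>6]
(B,S): NE
(C,P): not NE [P2→Q gives 11>8]
(C,Q): NE
(C,R): not NE [P1→A gives 8>4; P2→Q gives 11>8]
(C,S): not NE [P1→B gives 8>4; P2→Q gives 11>0]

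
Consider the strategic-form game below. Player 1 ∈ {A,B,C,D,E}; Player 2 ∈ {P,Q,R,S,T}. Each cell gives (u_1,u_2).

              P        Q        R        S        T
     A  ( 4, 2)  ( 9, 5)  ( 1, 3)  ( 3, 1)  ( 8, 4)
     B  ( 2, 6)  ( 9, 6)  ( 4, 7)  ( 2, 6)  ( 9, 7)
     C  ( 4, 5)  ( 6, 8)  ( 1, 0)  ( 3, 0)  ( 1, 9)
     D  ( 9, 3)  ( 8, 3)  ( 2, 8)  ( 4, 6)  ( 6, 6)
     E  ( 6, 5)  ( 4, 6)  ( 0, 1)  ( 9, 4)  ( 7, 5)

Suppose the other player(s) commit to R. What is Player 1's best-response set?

u_1(A vs R) = 1
u_1(B vs R) = 4
u_1(C vs R) = 1
u_1(D vs R) = 2
u_1(E vs R) = 0
max payoff 4 at {B}

BR_1 = {B}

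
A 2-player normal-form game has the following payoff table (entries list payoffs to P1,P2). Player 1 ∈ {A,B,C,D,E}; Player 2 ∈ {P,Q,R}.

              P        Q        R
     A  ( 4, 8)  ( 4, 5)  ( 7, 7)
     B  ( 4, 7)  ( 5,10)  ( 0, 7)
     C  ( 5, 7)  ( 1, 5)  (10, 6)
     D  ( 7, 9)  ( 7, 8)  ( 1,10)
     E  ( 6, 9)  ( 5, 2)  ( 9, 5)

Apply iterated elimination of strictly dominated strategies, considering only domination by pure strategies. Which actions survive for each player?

P1 drop A (E beats it: P:6>4 Q:5>4 R:9>7)
P1 drop B (D beats it: P:7>4 Q:7>5 R:1>0)
P2 drop Q (P beats it: C:7>5 D:9>8 E:9>2)
P1→{C,D,E} P2→{P,R}

IESDS → P1:{C,D,E} P2:{P,R}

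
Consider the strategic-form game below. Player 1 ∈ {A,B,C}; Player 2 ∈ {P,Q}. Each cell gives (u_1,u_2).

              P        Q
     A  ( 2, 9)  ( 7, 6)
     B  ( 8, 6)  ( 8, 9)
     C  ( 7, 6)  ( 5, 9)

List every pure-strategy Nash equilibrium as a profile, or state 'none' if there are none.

PSNE = {(B,Q)}

(A,P): not NE [P1→B gives 8>2]
(A,Q): not NE [P1→B gives 8>7; P2→P gives 9>6]
(B,P): not NE [P2→Q gives 9>6]
(B,Q): NE
(C,P): not NE [P1→B gives 8>7; P2→Q gives 9>6]
(C,Q): not NE [P1→B gives 8>5]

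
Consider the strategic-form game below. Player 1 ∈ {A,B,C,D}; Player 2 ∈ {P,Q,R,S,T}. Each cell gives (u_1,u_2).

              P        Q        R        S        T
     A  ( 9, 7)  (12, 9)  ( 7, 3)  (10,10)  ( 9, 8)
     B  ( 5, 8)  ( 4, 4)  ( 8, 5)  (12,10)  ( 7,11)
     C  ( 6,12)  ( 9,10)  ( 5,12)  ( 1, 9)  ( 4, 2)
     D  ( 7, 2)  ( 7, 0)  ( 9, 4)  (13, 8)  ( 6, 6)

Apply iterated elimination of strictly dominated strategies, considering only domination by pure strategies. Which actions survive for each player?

P1 drop C (A beats it: P:9>6 Q:12>9 R:7>5 S:10>1 T:9>4)
P2 drop P (S beats it: A:10>7 B:10>8 D:8>2)
P2 drop Q (S beats it: A:10>9 B:10>4 D:8>0)
P2 drop R (S beats it: A:10>3 B:10>5 D:8>4)
P1→{A,B,D} P2→{S,T}

IESDS → P1:{A,B,D} P2:{S,T}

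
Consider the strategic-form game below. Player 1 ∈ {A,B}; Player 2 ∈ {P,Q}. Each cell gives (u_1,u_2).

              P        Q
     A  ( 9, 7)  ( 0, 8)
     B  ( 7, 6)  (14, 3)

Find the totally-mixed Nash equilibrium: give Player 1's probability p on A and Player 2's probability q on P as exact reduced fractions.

p=3/4, q=7/8

P1 indiff ⇒ q·9+(1-q)·0 = q·7+(1-q)·14 ⇒ q(2) = (1-q)(14) ⇒ q = 7/8
P2 indiff ⇒ p·7+(1-p)·6 = p·8+(1-p)·3 ⇒ p(-1) = (1-p)(-3) ⇒ p = 3/4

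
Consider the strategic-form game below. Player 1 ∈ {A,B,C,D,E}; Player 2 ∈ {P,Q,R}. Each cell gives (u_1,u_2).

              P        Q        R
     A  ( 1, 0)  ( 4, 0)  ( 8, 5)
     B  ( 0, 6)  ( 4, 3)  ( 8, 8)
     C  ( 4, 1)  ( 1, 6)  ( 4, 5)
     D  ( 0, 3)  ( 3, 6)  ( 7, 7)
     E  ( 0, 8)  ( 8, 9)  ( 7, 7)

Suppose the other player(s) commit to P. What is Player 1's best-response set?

u_1(A vs P) = 1
u_1(B vs P) = 0
u_1(C vs P) = 4
u_1(D vs P) = 0
u_1(E vs P) = 0
max payoff 4 at {C}

P1 best: {C}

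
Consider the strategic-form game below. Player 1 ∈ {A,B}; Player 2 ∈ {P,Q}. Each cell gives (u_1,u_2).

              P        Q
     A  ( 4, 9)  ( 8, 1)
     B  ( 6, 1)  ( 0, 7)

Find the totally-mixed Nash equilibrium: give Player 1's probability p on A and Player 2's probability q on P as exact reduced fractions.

P1 indiff ⇒ q·4+(1-q)·8 = q·6+(1-q)·0 ⇒ q(-2) = (1-q)(-8) ⇒ q = 4/5
P2 indiff ⇒ p·9+(1-p)·1 = p·1+(1-p)·7 ⇒ p(8) = (1-p)(6) ⇒ p = 3/7

p=3/7, q=4/5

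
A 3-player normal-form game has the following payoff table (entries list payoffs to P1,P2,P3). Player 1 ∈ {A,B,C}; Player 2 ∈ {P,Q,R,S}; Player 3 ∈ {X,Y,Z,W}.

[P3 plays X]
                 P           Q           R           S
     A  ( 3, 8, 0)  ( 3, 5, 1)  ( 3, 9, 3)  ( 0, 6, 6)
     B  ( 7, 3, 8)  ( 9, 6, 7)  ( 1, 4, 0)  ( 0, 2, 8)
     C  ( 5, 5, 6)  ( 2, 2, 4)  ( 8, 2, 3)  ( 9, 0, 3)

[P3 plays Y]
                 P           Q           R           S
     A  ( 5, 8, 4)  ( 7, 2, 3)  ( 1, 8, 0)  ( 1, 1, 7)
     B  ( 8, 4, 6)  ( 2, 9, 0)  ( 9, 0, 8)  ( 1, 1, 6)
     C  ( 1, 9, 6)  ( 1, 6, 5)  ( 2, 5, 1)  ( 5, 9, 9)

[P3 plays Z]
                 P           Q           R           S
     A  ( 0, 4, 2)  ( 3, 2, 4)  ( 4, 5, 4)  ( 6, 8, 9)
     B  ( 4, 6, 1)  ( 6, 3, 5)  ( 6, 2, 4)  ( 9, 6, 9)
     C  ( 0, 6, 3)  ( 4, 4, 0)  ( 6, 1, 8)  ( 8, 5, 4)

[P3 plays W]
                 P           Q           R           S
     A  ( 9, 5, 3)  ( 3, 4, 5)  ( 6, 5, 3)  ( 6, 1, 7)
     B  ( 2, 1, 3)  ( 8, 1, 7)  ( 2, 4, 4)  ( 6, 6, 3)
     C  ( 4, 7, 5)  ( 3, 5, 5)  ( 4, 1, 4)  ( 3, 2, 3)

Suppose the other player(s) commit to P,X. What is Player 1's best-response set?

P1 best: {B}

u_1(A vs P,X) = 3
u_1(B vs P,X) = 7
u_1(C vs P,X) = 5
max payoff 7 at {B}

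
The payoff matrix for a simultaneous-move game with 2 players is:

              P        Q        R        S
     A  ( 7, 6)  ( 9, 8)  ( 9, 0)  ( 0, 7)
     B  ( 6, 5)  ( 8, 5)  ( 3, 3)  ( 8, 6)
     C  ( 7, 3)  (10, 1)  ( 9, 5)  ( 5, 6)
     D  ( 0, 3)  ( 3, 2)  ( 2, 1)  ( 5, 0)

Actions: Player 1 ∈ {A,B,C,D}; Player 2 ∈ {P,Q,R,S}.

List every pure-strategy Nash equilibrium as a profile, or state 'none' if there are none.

(A,P): not NE [P2→Q gives 8>6]
(A,Q): not NE [P1→C gives 10>9]
(A,R): not NE [P2→Q gives 8>0]
(A,S): not NE [P1→B gives 8>0; P2→Q gives 8>7]
(B,P): not NE [P1→C gives 7>6; P2→S gives 6>5]
(B,Q): not NE [P1→C gives 10>8; P2→S gives 6>5]
(B,R): not NE [P1→C gives 9>3; P2→S gives 6>3]
(B,S): NE
(C,P): not NE [P2→S gives 6>3]
(C,Q): not NE [P2→S gives 6>1]
(C,R): not NE [P2→S gives 6>5]
(C,S): not NE [P1→B gives 8>5]
(D,P): not NE [P1→C gives 7>0]
(D,Q): not NE [P1→C gives 10>3; P2→P gives 3>2]
(D,R): not NE [P1→C gives 9>2; P2→P gives 3>1]
(D,S): not NE [P1→B gives 8>5; P2→P gives 3>0]

PSNE = {(B,S)}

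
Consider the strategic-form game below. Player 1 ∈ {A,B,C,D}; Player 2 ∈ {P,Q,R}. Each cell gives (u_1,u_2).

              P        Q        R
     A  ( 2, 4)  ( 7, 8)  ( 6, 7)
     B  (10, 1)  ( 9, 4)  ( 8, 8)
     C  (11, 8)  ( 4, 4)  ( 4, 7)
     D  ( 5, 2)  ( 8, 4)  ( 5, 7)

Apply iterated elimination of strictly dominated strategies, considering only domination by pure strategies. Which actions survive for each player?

Survivors P1:{B,C} P2:{P,R}

P1 drop A (B beats it: P:10>2 Q:9>7 R:8>6)
P1 drop D (B beats it: P:10>5 Q:9>8 R:8>5)
P2 drop Q (R beats it: B:8>4 C:7>4)
P1→{B,C} P2→{P,R}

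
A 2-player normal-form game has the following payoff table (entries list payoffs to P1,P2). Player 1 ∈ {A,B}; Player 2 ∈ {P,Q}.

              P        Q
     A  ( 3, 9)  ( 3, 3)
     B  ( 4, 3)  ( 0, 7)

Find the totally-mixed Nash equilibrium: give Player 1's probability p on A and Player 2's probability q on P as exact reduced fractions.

P1 indiff ⇒ q·3+(1-q)·3 = q·4+(1-q)·0 ⇒ q(-1) = (1-q)(-3) ⇒ q = 3/4
P2 indiff ⇒ p·9+(1-p)·3 = p·3+(1-p)·7 ⇒ p(6) = (1-p)(4) ⇒ p = 2/5

P1 mixes 2/5 on A; P2 mixes 3/4 on P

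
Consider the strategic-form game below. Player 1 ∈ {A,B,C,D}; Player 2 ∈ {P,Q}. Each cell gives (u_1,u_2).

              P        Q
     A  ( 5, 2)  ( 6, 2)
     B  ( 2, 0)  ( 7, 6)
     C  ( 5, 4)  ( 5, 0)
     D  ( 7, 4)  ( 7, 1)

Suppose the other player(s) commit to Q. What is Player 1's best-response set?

u_1(A vs Q) = 6
u_1(B vs Q) = 7
u_1(C vs Q) = 5
u_1(D vs Q) = 7
max payoff 7 at {B,D}

BR_1 = {B,D}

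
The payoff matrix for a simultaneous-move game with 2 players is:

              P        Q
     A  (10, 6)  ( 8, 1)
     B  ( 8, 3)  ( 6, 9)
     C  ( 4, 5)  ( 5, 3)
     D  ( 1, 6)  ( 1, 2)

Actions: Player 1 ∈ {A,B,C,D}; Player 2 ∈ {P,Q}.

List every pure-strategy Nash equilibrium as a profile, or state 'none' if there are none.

Nash profiles: (A,P)

(A,P): NE
(A,Q): not NE [P2→P gives 6>1]
(B,P): not NE [P1→A gives 10>8; P2→Q gives 9>3]
(B,Q): not NE [P1→A gives 8>6]
(C,P): not NE [P1→A gives 10>4]
(C,Q): not NE [P1→A gives 8>5; P2→P gives 5>3]
(D,P): not NE [P1→A gives 10>1]
(D,Q): not NE [P1→A gives 8>1; P2→P gives 6>2]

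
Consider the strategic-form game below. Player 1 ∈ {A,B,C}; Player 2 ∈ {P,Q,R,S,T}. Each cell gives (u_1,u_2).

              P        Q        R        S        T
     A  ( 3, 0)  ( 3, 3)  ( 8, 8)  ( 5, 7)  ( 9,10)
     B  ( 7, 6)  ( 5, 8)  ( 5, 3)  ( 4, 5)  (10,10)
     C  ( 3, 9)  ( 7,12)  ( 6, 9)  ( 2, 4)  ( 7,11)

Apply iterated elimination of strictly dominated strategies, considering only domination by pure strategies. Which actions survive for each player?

Remaining: P1:{B,C} P2:{Q,T}

P2 drop P (Q beats it: A:3>0 B:8>6 C:12>9)
P2 drop R (T beats it: A:10>8 B:10>3 C:11>9)
P2 drop S (T beats it: A:10>7 B:10>5 C:11>4)
P1 drop A (B beats it: Q:5>3 T:10>9)
P1→{B,C} P2→{Q,T}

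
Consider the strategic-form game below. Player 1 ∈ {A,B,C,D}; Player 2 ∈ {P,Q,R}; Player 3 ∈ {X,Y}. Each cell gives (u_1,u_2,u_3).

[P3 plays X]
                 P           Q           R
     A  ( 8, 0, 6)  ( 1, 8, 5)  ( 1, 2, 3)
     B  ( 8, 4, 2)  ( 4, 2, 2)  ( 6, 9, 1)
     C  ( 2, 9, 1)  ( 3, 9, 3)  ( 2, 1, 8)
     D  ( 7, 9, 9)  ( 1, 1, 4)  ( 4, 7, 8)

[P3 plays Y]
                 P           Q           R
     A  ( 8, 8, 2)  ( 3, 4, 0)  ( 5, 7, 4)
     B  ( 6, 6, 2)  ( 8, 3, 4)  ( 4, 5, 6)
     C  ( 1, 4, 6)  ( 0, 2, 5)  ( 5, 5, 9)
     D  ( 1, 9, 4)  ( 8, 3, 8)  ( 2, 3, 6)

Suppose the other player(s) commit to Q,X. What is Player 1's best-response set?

P1 best: {B}

u_1(A vs Q,X) = 1
u_1(B vs Q,X) = 4
u_1(C vs Q,X) = 3
u_1(D vs Q,X) = 1
max payoff 4 at {B}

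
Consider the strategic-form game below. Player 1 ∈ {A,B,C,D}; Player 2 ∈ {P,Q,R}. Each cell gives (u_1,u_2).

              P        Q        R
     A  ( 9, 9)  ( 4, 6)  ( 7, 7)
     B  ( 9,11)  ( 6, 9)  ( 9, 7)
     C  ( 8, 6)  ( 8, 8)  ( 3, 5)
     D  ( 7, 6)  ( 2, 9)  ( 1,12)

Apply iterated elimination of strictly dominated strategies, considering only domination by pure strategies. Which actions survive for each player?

P1 drop D (A beats it: P:9>7 Q:4>2 R:7>1)
P2 drop R (P beats it: A:9>7 B:11>7 C:6>5)
P1→{A,B,C} P2→{P,Q}

Survivors P1:{A,B,C} P2:{P,Q}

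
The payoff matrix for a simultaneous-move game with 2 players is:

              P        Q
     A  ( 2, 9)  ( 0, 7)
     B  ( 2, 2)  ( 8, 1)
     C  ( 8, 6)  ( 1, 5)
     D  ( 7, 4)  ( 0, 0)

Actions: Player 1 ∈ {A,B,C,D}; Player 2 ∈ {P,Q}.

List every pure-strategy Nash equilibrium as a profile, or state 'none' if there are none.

Nash profiles: (C,P)

(A,P): not NE [P1→C gives 8>2]
(A,Q): not NE [P1→B gives 8>0; P2→P gives 9>7]
(B,P): not NE [P1→C gives 8>2]
(B,Q): not NE [P2→P gives 2>1]
(C,P): NE
(C,Q): not NE [P1→B gives 8>1; P2→P gives 6>5]
(D,P): not NE [P1→C gives 8>7]
(D,Q): not NE [P1→B gives 8>0; P2→P gives 4>0]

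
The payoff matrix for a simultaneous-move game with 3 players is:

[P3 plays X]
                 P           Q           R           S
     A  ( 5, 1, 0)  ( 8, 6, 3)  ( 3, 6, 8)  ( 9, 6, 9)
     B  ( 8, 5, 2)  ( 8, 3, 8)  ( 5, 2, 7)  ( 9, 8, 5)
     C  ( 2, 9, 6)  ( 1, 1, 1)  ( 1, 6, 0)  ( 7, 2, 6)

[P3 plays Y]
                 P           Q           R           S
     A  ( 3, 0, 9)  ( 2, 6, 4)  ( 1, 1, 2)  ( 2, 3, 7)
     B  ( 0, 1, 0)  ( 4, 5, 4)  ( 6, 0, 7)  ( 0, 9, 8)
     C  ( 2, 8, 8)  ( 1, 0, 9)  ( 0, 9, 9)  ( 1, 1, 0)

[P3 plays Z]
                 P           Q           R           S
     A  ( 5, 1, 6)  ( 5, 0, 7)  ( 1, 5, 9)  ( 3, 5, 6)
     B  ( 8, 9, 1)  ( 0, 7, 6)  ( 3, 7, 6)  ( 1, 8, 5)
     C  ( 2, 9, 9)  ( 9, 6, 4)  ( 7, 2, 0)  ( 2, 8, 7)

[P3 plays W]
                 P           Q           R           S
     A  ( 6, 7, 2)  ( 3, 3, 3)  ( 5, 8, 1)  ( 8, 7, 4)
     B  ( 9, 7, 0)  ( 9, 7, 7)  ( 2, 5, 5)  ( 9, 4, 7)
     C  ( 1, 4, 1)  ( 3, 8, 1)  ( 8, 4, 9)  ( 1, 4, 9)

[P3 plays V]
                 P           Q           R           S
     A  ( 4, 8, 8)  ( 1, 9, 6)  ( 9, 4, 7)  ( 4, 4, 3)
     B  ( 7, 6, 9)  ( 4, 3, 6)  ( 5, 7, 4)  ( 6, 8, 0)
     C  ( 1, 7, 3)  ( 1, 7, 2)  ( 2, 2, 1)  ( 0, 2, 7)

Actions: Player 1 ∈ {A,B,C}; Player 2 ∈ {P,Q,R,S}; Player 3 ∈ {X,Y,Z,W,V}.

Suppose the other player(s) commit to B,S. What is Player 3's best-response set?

u_3(X vs B,S) = 5
u_3(Y vs B,S) = 8
u_3(Z vs B,S) = 5
u_3(W vs B,S) = 7
u_3(V vs B,S) = 0
max payoff 8 at {Y}

argmax u_3 = {Y}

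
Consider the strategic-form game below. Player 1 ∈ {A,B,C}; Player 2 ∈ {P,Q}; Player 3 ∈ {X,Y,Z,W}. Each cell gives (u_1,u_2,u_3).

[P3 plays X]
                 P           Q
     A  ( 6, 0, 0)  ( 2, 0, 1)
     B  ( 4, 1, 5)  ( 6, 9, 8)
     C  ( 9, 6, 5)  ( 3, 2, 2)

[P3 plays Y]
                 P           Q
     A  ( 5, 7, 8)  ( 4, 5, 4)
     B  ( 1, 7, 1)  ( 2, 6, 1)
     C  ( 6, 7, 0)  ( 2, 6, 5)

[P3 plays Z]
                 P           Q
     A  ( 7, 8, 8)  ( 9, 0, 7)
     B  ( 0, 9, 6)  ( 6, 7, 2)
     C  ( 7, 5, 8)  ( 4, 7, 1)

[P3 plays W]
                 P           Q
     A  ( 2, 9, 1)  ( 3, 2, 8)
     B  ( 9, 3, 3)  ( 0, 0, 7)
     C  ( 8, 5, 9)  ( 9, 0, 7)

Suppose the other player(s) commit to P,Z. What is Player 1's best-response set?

argmax u_1 = {A,C}

u_1(A vs P,Z) = 7
u_1(B vs P,Z) = 0
u_1(C vs P,Z) = 7
max payoff 7 at {A,C}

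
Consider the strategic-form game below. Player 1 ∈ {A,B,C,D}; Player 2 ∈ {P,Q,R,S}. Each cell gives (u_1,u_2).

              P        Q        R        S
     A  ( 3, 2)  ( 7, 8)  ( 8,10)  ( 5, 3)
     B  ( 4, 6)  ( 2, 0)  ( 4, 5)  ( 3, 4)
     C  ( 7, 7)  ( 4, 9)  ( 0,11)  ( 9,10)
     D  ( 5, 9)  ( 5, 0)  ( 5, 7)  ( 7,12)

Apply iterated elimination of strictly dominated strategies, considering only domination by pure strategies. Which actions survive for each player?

P1 drop B (D beats it: P:5>4 Q:5>2 R:5>4 S:7>3)
P2 drop P (S beats it: A:3>2 C:10>7 D:12>9)
P2 drop Q (R beats it: A:10>8 C:11>9 D:7>0)
P1→{A,C,D} P2→{R,S}

Remaining: P1:{A,C,D} P2:{R,S}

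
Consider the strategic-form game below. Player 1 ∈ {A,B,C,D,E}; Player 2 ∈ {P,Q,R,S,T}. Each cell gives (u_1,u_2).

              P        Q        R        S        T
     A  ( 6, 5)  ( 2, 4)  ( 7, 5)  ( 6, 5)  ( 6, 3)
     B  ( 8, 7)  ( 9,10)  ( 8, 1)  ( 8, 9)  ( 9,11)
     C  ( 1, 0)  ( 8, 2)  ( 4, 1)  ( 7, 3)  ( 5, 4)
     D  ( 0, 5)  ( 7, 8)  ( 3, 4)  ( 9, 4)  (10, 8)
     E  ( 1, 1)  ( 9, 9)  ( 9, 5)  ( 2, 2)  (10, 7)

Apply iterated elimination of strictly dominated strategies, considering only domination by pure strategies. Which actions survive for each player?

P1 drop A (B beats it: P:8>6 Q:9>2 R:8>7 S:8>6 T:9>6)
P1 drop C (B beats it: P:8>1 Q:9>8 R:8>4 S:8>7 T:9>5)
P2 drop P (Q beats it: B:10>7 D:8>5 E:9>1)
P2 drop R (Q beats it: B:10>1 D:8>4 E:9>5)
P2 drop S (Q beats it: B:10>9 D:8>4 E:9>2)
P1→{B,D,E} P2→{Q,T}

Remaining: P1:{B,D,E} P2:{Q,T}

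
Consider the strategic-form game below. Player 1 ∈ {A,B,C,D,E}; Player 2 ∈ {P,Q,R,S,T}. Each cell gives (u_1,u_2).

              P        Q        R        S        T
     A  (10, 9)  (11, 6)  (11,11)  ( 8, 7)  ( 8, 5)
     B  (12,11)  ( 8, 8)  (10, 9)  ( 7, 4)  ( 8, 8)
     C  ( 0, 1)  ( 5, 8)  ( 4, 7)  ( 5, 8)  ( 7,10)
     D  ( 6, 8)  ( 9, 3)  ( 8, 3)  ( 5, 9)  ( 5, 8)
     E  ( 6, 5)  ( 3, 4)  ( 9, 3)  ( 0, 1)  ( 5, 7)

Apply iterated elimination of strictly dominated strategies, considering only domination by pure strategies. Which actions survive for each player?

Remaining: P1:{A,B} P2:{P,R}

P1 drop C (A beats it: P:10>0 Q:11>5 R:11>4 S:8>5 T:8>7)
P1 drop D (A beats it: P:10>6 Q:11>9 R:11>8 S:8>5 T:8>5)
P1 drop E (A beats it: P:10>6 Q:11>3 R:11>9 S:8>0 T:8>5)
P2 drop Q (P beats it: A:9>6 B:11>8)
P2 drop S (P beats it: A:9>7 B:11>4)
P2 drop T (P beats it: A:9>5 B:11>8)
P1→{A,B} P2→{P,R}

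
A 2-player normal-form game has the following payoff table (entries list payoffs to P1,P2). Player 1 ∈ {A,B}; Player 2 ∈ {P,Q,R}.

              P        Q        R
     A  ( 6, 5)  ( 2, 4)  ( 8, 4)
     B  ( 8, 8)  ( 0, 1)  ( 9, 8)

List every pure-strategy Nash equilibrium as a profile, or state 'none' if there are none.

(A,P): not NE [P1→B gives 8>6]
(A,Q): not NE [P2→P gives 5>4]
(A,R): not NE [P1→B gives 9>8; P2→P gives 5>4]
(B,P): NE
(B,Q): not NE [P1→A gives 2>0; P2→R gives 8>1]
(B,R): NE

Nash profiles: (B,P), (B,R)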